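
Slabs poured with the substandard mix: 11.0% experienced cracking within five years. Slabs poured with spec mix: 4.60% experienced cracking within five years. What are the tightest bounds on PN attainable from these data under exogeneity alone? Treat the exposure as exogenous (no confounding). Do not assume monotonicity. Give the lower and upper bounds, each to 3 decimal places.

0.582 ≤ PN ≤ 1.000

p₁ = 0.11, p₀ = 0.046.
Under exogeneity alone the bounds on PN are max{0,(p₁−p₀)/p₁} ≤ PN ≤ min{1,(1−p₀)/p₁}.
  lower = (p₁ − p₀)/p₁ = 0.064 / 0.11 ≈ 0.5818
  upper = min{1, (1 − p₀)/p₁} = 0.954 / 0.11 ≈ 8.6727 → capped at 1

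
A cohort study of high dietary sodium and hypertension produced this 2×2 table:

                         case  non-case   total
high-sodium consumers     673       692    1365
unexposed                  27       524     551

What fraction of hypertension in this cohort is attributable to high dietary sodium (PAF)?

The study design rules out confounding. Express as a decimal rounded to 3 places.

PAF ≈ 0.866

p₁ = P(outcome | exposed) = 673/1365 = 0.49304
p₀ = P(outcome | unexposed) = 27/551 = 0.049002
Exposure prevalence π = 1365/1916 = 0.71242; overall risk P(Y=1) = 0.36534.
Under exogeneity, PAF = [P(Y=1) − p₀]/P(Y=1).
PAF = (0.36534 − 0.049002) / 0.36534 ≈ 0.8659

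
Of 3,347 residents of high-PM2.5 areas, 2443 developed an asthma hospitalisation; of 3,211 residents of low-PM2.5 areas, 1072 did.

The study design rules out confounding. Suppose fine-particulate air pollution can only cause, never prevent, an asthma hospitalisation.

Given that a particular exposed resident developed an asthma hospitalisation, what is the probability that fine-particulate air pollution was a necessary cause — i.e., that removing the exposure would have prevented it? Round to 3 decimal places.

p₁ = P(outcome | exposed) = 2443/3347 = 0.72991
p₀ = P(outcome | unexposed) = 1072/3211 = 0.33385
Under exogeneity and monotonicity, PN = (p₁ − p₀) / p₁.
PN = (0.72991 − 0.33385) / 0.72991 = 0.39605 / 0.72991 ≈ 0.5426

PN ≈ 0.543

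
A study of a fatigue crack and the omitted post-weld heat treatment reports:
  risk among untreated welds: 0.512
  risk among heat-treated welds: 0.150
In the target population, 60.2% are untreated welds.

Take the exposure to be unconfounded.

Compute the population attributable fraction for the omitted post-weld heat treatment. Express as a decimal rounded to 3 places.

PAF ≈ 0.592

Let p₁ = 0.512, p₀ = 0.15.
Overall risk P(Y=1) = π·p₁ + (1−π)·p₀ = 0.602×0.512 + 0.398×0.15 = 0.36792.
Under exogeneity, PAF = [P(Y=1) − p₀] / P(Y=1).
PAF = (0.36792 − 0.15) / 0.36792 ≈ 0.5923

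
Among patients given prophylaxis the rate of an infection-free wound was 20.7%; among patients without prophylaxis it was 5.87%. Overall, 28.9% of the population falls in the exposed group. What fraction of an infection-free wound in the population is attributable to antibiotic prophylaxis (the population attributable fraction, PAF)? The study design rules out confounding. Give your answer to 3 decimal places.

p₁ = 0.207, p₀ = 0.0587.
Overall risk P(Y=1) = π·p₁ + (1−π)·p₀ = 0.289×0.207 + 0.711×0.0587 = 0.10156.
Under exogeneity, PAF = [P(Y=1) − p₀] / P(Y=1).
PAF = (0.10156 − 0.0587) / 0.10156 ≈ 0.4220

PAF ≈ 0.422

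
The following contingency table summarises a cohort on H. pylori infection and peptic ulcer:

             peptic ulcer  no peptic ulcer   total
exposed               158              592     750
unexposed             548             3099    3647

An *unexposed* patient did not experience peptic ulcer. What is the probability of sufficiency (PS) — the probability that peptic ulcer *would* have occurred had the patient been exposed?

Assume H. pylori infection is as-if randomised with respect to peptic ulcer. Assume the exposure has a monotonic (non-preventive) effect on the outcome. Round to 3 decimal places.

PS ≈ 0.071

p₁ = P(outcome | exposed) = 158/750 = 0.21067
p₀ = P(outcome | unexposed) = 548/3647 = 0.15026
Under exogeneity and monotonicity, PS = (p₁ − p₀)/(1 − p₀).
PS = (0.21067 − 0.15026) / 0.84974 ≈ 0.0711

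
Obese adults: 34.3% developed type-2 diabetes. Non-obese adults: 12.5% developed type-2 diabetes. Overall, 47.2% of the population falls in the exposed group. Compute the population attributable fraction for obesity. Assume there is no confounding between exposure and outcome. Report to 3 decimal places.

PAF ≈ 0.452

p₁ = 0.343, p₀ = 0.125.
Overall risk P(Y=1) = π·p₁ + (1−π)·p₀ = 0.472×0.343 + 0.528×0.125 = 0.2279.
Under exogeneity, PAF = [P(Y=1) − p₀] / P(Y=1).
PAF = (0.2279 − 0.125) / 0.2279 ≈ 0.4515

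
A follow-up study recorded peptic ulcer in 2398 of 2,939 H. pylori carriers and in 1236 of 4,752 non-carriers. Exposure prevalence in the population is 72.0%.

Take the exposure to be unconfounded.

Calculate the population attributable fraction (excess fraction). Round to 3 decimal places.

PAF ≈ 0.606

p₁ = P(outcome | exposed) = 2398/2939 = 0.81592
p₀ = P(outcome | unexposed) = 1236/4752 = 0.2601
Overall risk P(Y=1) = π·p₁ + (1−π)·p₀ = 0.72×0.81592 + 0.28×0.2601 = 0.66029.
Under exogeneity, PAF = [P(Y=1) − p₀] / P(Y=1).
PAF = (0.66029 − 0.2601) / 0.66029 ≈ 0.6061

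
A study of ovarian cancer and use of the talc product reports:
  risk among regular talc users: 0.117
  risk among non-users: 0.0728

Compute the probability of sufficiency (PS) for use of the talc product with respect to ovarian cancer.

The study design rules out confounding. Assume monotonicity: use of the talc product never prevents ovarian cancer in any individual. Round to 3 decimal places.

PS ≈ 0.048

Let p₁ = 0.117, p₀ = 0.0728.
Under exogeneity and monotonicity, PS = (p₁ − p₀) / (1 − p₀).
PS = (0.117 − 0.0728) / (1 − 0.0728) = 0.0442 / 0.9272 ≈ 0.0477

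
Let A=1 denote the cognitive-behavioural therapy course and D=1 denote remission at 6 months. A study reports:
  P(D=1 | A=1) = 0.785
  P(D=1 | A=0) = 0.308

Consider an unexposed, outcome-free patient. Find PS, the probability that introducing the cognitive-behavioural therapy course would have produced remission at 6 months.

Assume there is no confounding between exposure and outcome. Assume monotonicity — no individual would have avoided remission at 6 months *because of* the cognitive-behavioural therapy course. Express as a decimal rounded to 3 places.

PS ≈ 0.689

Let p₁ = 0.785, p₀ = 0.308.
Under exogeneity and monotonicity, PS = (p₁ − p₀) / (1 − p₀).
PS = (0.785 − 0.308) / (1 − 0.308) = 0.477 / 0.692 ≈ 0.6893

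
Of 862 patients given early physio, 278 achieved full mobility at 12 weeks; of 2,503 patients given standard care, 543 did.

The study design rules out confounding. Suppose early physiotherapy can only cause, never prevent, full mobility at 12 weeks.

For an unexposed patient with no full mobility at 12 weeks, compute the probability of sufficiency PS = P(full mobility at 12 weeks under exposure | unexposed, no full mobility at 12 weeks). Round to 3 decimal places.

PS ≈ 0.135

p₁ = P(outcome | exposed) = 278/862 = 0.32251
p₀ = P(outcome | unexposed) = 543/2503 = 0.21694
Under exogeneity and monotonicity, PS = (p₁ − p₀) / (1 − p₀).
PS = (0.32251 − 0.21694) / (1 − 0.21694) = 0.10557 / 0.78306 ≈ 0.1348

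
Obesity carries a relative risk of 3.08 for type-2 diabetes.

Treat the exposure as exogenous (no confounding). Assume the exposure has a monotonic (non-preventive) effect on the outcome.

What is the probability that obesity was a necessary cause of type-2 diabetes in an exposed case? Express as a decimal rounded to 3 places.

Under exogeneity and monotonicity, PN = (RR − 1) / RR = 1 − 1/RR.
PN = (3.08 − 1) / 3.08 = 2.08 / 3.08 ≈ 0.6753

PN ≈ 0.675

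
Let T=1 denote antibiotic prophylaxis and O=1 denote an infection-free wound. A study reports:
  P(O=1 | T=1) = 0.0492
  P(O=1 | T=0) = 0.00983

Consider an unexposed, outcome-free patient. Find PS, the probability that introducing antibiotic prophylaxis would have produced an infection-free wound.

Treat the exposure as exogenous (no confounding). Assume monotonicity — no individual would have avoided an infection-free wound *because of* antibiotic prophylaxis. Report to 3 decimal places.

PS ≈ 0.040

Let p₁ = 0.0492, p₀ = 0.00983.
Under exogeneity and monotonicity, PS = (p₁ − p₀) / (1 − p₀).
PS = (0.0492 − 0.00983) / (1 − 0.00983) = 0.03937 / 0.99017 ≈ 0.0398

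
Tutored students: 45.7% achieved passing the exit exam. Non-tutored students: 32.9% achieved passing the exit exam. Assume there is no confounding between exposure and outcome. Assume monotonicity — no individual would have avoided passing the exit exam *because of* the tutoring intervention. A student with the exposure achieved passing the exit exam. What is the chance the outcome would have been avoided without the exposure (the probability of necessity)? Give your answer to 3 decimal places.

p₁ = 0.457, p₀ = 0.329.
Under exogeneity and monotonicity, PN = (p₁ − p₀) / p₁.
PN = (0.457 − 0.329) / 0.457 = 0.128 / 0.457 ≈ 0.2801

PN ≈ 0.280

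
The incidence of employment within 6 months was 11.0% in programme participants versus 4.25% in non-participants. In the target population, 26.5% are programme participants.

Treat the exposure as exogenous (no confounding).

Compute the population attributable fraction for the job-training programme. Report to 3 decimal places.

PAF ≈ 0.296

p₁ = 0.11, p₀ = 0.0425.
Overall risk P(Y=1) = π·p₁ + (1−π)·p₀ = 0.265×0.11 + 0.735×0.0425 = 0.060388.
Under exogeneity, PAF = [P(Y=1) − p₀] / P(Y=1).
PAF = (0.060388 − 0.0425) / 0.060388 ≈ 0.2962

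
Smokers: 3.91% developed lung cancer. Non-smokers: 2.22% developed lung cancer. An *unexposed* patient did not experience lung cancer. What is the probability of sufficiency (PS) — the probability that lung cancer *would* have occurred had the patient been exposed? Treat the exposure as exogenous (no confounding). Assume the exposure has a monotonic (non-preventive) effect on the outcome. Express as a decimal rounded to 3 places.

PS ≈ 0.017

p₁ = 0.0391, p₀ = 0.0222.
Under exogeneity and monotonicity, PS = (p₁ − p₀) / (1 − p₀).
PS = (0.0391 − 0.0222) / (1 − 0.0222) = 0.0169 / 0.9778 ≈ 0.0173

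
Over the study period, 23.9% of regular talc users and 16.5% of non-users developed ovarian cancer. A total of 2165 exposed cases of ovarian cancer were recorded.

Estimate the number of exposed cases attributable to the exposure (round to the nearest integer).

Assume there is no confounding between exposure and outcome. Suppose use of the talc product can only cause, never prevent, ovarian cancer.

p₁ = 0.239, p₀ = 0.165.
PN = (p₁ − p₀)/p₁ = (0.239 − 0.165) / 0.239 ≈ 0.30962.
Attributable cases ≈ PN × (exposed cases) = 0.30962 × 2165 ≈ 670.33.

about 670 cases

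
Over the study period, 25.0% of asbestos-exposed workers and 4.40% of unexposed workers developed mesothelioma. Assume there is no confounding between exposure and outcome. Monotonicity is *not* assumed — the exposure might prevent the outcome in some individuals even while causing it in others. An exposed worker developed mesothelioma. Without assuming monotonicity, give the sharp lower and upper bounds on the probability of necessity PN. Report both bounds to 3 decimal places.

0.824 ≤ PN ≤ 1.000

p₁ = 0.25, p₀ = 0.044.
Under exogeneity alone the bounds on PN are max{0,(p₁−p₀)/p₁} ≤ PN ≤ min{1,(1−p₀)/p₁}.
  lower = (p₁ − p₀)/p₁ = 0.206 / 0.25 ≈ 0.8240
  upper = min{1, (1 − p₀)/p₁} = 0.956 / 0.25 ≈ 3.8240 → capped at 1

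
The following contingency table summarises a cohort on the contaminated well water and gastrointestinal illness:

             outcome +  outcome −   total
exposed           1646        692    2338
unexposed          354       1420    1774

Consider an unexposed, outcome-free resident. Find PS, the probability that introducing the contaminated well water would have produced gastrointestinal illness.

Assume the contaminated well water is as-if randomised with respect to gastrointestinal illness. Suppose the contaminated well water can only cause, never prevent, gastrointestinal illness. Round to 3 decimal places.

PS ≈ 0.630

p₁ = P(outcome | exposed) = 1646/2338 = 0.70402
p₀ = P(outcome | unexposed) = 354/1774 = 0.19955
Under exogeneity and monotonicity, PS = (p₁ − p₀) / (1 − p₀).
PS = (0.70402 − 0.19955) / (1 − 0.19955) = 0.50447 / 0.80045 ≈ 0.6302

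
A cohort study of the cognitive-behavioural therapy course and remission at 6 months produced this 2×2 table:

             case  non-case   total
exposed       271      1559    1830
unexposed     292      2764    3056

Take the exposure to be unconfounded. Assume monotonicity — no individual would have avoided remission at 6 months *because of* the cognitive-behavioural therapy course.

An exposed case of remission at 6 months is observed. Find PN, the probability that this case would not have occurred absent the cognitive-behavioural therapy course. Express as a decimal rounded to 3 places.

p₁ = P(outcome | exposed) = 271/1830 = 0.14809
p₀ = P(outcome | unexposed) = 292/3056 = 0.09555
Under exogeneity and monotonicity, PN = (p₁ − p₀)/p₁.
PN = (0.14809 − 0.09555) / 0.14809 ≈ 0.3548

PN ≈ 0.355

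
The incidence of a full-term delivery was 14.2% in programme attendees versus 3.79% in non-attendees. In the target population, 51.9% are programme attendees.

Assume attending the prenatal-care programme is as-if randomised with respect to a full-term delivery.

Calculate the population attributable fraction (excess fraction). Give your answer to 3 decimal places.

PAF ≈ 0.588

p₁ = 0.142, p₀ = 0.0379.
Overall risk P(Y=1) = π·p₁ + (1−π)·p₀ = 0.519×0.142 + 0.481×0.0379 = 0.091928.
Under exogeneity, PAF = [P(Y=1) − p₀] / P(Y=1).
PAF = (0.091928 − 0.0379) / 0.091928 ≈ 0.5877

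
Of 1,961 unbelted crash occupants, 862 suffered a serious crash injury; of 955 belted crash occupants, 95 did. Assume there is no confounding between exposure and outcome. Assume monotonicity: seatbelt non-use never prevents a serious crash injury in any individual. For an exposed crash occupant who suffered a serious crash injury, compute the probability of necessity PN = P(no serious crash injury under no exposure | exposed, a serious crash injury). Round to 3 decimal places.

p₁ = P(outcome | exposed) = 862/1961 = 0.43957
p₀ = P(outcome | unexposed) = 95/955 = 0.099476
Under exogeneity and monotonicity, PN = (p₁ − p₀) / p₁.
PN = (0.43957 − 0.099476) / 0.43957 = 0.3401 / 0.43957 ≈ 0.7737

PN ≈ 0.774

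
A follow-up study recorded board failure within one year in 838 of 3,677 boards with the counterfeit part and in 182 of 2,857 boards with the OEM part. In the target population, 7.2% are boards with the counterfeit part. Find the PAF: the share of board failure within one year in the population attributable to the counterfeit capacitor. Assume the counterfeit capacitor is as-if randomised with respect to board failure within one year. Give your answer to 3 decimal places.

p₁ = P(outcome | exposed) = 838/3677 = 0.2279
p₀ = P(outcome | unexposed) = 182/2857 = 0.063703
Overall risk P(Y=1) = π·p₁ + (1−π)·p₀ = 0.072×0.2279 + 0.928×0.063703 = 0.075526.
Under exogeneity, PAF = [P(Y=1) − p₀] / P(Y=1).
PAF = (0.075526 − 0.063703) / 0.075526 ≈ 0.1565

PAF ≈ 0.157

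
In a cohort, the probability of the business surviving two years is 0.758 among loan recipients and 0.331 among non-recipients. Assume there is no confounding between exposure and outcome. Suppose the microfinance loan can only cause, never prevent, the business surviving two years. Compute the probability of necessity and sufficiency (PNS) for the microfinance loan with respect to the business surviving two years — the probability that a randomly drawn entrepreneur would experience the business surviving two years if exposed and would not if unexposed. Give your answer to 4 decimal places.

Let p₁ = 0.758, p₀ = 0.331.
Under exogeneity and monotonicity, PNS = p₁ − p₀.
PNS = 0.758 − 0.331 = 0.427

PNS ≈ 0.4270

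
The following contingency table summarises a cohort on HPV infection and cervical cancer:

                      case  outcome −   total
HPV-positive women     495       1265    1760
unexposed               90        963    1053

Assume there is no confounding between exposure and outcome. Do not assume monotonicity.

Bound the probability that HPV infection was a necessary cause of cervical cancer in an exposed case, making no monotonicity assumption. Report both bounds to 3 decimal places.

p₁ = P(outcome | exposed) = 495/1760 = 0.28125
p₀ = P(outcome | unexposed) = 90/1053 = 0.08547
Under exogeneity alone the bounds on PN are max{0,(p₁−p₀)/p₁} ≤ PN ≤ min{1,(1−p₀)/p₁}.
  lower = (p₁ − p₀)/p₁ = 0.19578 / 0.28125 ≈ 0.6961
  upper = min{1, (1 − p₀)/p₁} = 0.91453 / 0.28125 ≈ 3.2517 → capped at 1

0.696 ≤ PN ≤ 1.000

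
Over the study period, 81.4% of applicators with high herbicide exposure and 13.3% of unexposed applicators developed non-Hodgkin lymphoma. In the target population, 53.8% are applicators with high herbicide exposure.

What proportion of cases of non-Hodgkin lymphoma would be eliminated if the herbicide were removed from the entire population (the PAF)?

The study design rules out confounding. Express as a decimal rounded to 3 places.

p₁ = 0.814, p₀ = 0.133.
Overall risk P(Y=1) = π·p₁ + (1−π)·p₀ = 0.538×0.814 + 0.462×0.133 = 0.49938.
Under exogeneity, PAF = [P(Y=1) − p₀] / P(Y=1).
PAF = (0.49938 − 0.133) / 0.49938 ≈ 0.7337

PAF ≈ 0.734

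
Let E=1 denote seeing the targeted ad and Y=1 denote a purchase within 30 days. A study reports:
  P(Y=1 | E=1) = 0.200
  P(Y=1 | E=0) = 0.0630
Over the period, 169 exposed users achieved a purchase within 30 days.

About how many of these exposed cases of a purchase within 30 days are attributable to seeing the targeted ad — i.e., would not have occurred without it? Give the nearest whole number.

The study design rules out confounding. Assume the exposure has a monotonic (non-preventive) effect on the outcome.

about 116 cases

Let p₁ = 0.2, p₀ = 0.063.
PN = (p₁ − p₀)/p₁ = (0.2 − 0.063) / 0.2 ≈ 0.68500.
Attributable cases ≈ PN × (exposed cases) = 0.68500 × 169 ≈ 115.77.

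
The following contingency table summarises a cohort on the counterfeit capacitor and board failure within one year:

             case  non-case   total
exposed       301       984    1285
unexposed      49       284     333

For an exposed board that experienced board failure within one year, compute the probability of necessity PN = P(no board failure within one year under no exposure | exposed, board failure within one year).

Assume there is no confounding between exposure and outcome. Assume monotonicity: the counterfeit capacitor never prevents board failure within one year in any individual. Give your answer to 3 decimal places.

p₁ = P(outcome | exposed) = 301/1285 = 0.23424
p₀ = P(outcome | unexposed) = 49/333 = 0.14715
Under exogeneity and monotonicity, PN = (p₁ − p₀)/p₁.
PN = (0.23424 − 0.14715) / 0.23424 ≈ 0.3718

PN ≈ 0.372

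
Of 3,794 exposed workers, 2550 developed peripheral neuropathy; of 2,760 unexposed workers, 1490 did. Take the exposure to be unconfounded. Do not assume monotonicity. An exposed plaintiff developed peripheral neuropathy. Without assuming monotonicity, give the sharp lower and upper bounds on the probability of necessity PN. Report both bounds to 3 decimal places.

0.197 ≤ PN ≤ 0.685

p₁ = P(outcome | exposed) = 2550/3794 = 0.67211
p₀ = P(outcome | unexposed) = 1490/2760 = 0.53986
Under exogeneity alone the bounds on PN are max{0,(p₁−p₀)/p₁} ≤ PN ≤ min{1,(1−p₀)/p₁}.
  lower = (p₁ − p₀)/p₁ = 0.13226 / 0.67211 ≈ 0.1968
  upper = min{1, (1 − p₀)/p₁} = 0.46014 / 0.67211 ≈ 0.6846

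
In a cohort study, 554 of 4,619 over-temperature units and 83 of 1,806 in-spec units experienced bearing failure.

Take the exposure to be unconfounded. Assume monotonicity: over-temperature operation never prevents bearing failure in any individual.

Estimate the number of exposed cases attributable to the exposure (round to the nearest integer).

p₁ = P(outcome | exposed) = 554/4619 = 0.11994
p₀ = P(outcome | unexposed) = 83/1806 = 0.045958
PN = (p₁ − p₀)/p₁ = (0.11994 − 0.045958) / 0.11994 ≈ 0.61682.
Attributable cases ≈ PN × (exposed cases) = 0.61682 × 554 ≈ 341.72.

about 342 cases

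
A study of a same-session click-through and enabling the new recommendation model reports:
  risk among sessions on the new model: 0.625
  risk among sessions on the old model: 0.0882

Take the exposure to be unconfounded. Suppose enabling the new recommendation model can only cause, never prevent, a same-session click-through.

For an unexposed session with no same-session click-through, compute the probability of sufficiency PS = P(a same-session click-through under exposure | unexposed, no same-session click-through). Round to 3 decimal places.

PS ≈ 0.589

Let p₁ = 0.625, p₀ = 0.0882.
Under exogeneity and monotonicity, PS = (p₁ − p₀) / (1 − p₀).
PS = (0.625 − 0.0882) / (1 − 0.0882) = 0.5368 / 0.9118 ≈ 0.5887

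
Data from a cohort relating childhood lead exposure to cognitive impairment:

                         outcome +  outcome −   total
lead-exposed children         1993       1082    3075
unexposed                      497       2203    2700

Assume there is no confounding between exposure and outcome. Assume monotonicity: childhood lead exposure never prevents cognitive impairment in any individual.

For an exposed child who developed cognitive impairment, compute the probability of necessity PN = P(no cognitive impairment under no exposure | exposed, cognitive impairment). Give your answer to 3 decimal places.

p₁ = P(outcome | exposed) = 1993/3075 = 0.64813
p₀ = P(outcome | unexposed) = 497/2700 = 0.18407
Under exogeneity and monotonicity, PN = (p₁ − p₀) / p₁.
PN = (0.64813 − 0.18407) / 0.64813 = 0.46406 / 0.64813 ≈ 0.7160

PN ≈ 0.716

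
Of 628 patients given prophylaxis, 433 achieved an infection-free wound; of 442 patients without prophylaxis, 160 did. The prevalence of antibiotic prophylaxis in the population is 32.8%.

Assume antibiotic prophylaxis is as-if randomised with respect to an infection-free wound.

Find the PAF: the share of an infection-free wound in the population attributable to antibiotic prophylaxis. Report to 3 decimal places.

PAF ≈ 0.229

p₁ = P(outcome | exposed) = 433/628 = 0.68949
p₀ = P(outcome | unexposed) = 160/442 = 0.36199
Overall risk P(Y=1) = π·p₁ + (1−π)·p₀ = 0.328×0.68949 + 0.672×0.36199 = 0.46941.
Under exogeneity, PAF = [P(Y=1) − p₀] / P(Y=1).
PAF = (0.46941 − 0.36199) / 0.46941 ≈ 0.2288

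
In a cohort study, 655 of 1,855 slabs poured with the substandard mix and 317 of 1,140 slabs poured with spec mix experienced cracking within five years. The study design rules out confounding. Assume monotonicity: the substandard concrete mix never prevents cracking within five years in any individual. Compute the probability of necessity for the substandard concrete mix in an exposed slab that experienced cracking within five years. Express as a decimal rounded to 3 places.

p₁ = P(outcome | exposed) = 655/1855 = 0.3531
p₀ = P(outcome | unexposed) = 317/1140 = 0.27807
Under exogeneity and monotonicity, PN = (p₁ − p₀) / p₁.
PN = (0.3531 − 0.27807) / 0.3531 = 0.07503 / 0.3531 ≈ 0.2125

PN ≈ 0.212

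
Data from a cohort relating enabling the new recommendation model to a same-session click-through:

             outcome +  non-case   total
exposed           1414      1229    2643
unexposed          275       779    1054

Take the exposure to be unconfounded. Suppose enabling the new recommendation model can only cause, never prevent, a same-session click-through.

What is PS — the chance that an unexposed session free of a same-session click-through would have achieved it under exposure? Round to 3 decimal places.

PS ≈ 0.371

p₁ = P(outcome | exposed) = 1414/2643 = 0.535
p₀ = P(outcome | unexposed) = 275/1054 = 0.26091
Under exogeneity and monotonicity, PS = (p₁ − p₀)/(1 − p₀).
PS = (0.535 − 0.26091) / 0.73909 ≈ 0.3708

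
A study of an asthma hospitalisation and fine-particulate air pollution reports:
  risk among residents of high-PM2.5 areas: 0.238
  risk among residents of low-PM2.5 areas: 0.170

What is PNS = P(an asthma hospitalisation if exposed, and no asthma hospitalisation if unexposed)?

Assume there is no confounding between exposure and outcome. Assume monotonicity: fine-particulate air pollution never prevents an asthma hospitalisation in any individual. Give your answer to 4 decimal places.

PNS ≈ 0.0680

Let p₁ = 0.238, p₀ = 0.17.
Under exogeneity and monotonicity, PNS = p₁ − p₀.
PNS = 0.238 − 0.17 = 0.068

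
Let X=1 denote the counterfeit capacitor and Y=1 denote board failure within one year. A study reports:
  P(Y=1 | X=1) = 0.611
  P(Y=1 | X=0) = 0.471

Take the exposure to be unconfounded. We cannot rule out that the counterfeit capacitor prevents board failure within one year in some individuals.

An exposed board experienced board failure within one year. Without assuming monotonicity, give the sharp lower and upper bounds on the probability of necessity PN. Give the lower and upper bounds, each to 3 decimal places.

0.229 ≤ PN ≤ 0.866

Let p₁ = 0.611, p₀ = 0.471.
Under exogeneity alone the bounds on PN are max{0,(p₁−p₀)/p₁} ≤ PN ≤ min{1,(1−p₀)/p₁}.
  lower = (p₁ − p₀)/p₁ = 0.14 / 0.611 ≈ 0.2291
  upper = min{1, (1 − p₀)/p₁} = 0.529 / 0.611 ≈ 0.8658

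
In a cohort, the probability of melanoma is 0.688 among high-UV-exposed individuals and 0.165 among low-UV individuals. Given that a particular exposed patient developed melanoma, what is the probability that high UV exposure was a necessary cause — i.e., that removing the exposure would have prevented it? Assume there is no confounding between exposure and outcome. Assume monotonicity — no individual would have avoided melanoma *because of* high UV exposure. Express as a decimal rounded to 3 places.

Let p₁ = 0.688, p₀ = 0.165.
Under exogeneity and monotonicity, PN = (p₁ − p₀) / p₁.
PN = (0.688 − 0.165) / 0.688 = 0.523 / 0.688 ≈ 0.7602

PN ≈ 0.760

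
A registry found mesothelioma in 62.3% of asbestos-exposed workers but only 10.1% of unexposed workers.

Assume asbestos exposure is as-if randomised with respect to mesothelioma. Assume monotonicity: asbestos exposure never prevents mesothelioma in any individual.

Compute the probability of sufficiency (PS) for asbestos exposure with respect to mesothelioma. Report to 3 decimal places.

PS ≈ 0.581

p₁ = 0.623, p₀ = 0.101.
Under exogeneity and monotonicity, PS = (p₁ − p₀) / (1 − p₀).
PS = (0.623 − 0.101) / (1 − 0.101) = 0.522 / 0.899 ≈ 0.5806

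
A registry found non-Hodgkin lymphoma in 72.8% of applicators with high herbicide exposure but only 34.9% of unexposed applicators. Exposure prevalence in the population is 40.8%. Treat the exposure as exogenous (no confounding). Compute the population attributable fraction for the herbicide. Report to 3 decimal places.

p₁ = 0.728, p₀ = 0.349.
Overall risk P(Y=1) = π·p₁ + (1−π)·p₀ = 0.408×0.728 + 0.592×0.349 = 0.50363.
Under exogeneity, PAF = [P(Y=1) − p₀] / P(Y=1).
PAF = (0.50363 − 0.349) / 0.50363 ≈ 0.3070

PAF ≈ 0.307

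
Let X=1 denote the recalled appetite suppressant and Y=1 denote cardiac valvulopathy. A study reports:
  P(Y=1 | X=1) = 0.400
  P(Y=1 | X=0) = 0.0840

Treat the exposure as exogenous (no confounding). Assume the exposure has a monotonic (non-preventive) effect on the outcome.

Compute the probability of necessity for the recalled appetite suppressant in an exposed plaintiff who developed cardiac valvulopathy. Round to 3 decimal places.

Let p₁ = 0.4, p₀ = 0.084.
Under exogeneity and monotonicity, PN = (p₁ − p₀) / p₁.
PN = (0.4 − 0.084) / 0.4 = 0.316 / 0.4 ≈ 0.7900

PN ≈ 0.790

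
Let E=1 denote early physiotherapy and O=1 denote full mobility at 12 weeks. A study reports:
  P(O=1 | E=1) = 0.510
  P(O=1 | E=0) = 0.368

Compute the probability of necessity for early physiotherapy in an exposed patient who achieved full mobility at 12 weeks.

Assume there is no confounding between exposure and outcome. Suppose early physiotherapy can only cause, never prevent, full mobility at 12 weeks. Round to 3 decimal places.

PN ≈ 0.278

Let p₁ = 0.51, p₀ = 0.368.
Under exogeneity and monotonicity, PN = (p₁ − p₀) / p₁.
PN = (0.51 − 0.368) / 0.51 = 0.142 / 0.51 ≈ 0.2784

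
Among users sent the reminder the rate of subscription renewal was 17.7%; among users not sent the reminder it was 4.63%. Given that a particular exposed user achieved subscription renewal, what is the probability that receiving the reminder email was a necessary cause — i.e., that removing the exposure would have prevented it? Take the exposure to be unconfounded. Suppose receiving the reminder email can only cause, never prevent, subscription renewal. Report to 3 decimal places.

p₁ = 0.177, p₀ = 0.0463.
Under exogeneity and monotonicity, PN = (p₁ − p₀) / p₁.
PN = (0.177 − 0.0463) / 0.177 = 0.1307 / 0.177 ≈ 0.7384

PN ≈ 0.738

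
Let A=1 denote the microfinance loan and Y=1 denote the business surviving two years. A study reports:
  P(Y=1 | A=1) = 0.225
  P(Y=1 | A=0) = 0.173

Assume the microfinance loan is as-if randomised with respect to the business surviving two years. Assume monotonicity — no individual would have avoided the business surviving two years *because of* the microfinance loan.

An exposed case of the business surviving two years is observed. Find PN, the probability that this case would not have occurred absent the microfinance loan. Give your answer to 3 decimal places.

PN ≈ 0.231

Let p₁ = 0.225, p₀ = 0.173.
Under exogeneity and monotonicity, PN = (p₁ − p₀) / p₁.
PN = (0.225 − 0.173) / 0.225 = 0.052 / 0.225 ≈ 0.2311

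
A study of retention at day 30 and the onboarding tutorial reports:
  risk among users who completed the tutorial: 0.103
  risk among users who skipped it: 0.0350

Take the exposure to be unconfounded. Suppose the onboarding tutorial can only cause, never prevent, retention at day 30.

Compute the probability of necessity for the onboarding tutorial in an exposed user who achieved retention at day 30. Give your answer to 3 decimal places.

Let p₁ = 0.103, p₀ = 0.035.
Under exogeneity and monotonicity, PN = (p₁ − p₀) / p₁.
PN = (0.103 − 0.035) / 0.103 = 0.068 / 0.103 ≈ 0.6602

PN ≈ 0.660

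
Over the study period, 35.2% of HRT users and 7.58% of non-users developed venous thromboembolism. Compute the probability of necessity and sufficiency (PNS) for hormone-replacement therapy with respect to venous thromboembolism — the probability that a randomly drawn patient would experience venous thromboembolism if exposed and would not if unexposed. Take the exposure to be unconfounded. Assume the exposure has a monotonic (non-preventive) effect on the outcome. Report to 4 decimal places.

p₁ = 0.352, p₀ = 0.0758.
Under exogeneity and monotonicity, PNS = p₁ − p₀.
PNS = 0.352 − 0.0758 = 0.2762

PNS ≈ 0.2762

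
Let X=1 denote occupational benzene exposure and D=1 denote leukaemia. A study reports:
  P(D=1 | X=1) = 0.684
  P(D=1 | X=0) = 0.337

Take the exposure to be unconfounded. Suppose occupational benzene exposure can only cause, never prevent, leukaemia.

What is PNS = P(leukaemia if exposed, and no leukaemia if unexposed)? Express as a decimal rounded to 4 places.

PNS ≈ 0.3470

Let p₁ = 0.684, p₀ = 0.337.
Under exogeneity and monotonicity, PNS = p₁ − p₀.
PNS = 0.684 − 0.337 = 0.347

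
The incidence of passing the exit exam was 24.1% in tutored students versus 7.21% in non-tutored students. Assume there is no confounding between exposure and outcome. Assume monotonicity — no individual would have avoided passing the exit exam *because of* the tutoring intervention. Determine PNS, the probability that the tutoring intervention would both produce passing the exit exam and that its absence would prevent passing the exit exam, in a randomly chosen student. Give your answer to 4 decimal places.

PNS ≈ 0.1689

p₁ = 0.241, p₀ = 0.0721.
Under exogeneity and monotonicity, PNS = p₁ − p₀.
PNS = 0.241 − 0.0721 = 0.1689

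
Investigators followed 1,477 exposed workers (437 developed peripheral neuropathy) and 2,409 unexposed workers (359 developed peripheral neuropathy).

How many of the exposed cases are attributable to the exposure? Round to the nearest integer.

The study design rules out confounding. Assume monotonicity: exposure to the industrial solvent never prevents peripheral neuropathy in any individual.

about 217 cases

p₁ = P(outcome | exposed) = 437/1477 = 0.29587
p₀ = P(outcome | unexposed) = 359/2409 = 0.14902
PN = (p₁ − p₀)/p₁ = (0.29587 − 0.14902) / 0.29587 ≈ 0.49632.
Attributable cases ≈ PN × (exposed cases) = 0.49632 × 437 ≈ 216.89.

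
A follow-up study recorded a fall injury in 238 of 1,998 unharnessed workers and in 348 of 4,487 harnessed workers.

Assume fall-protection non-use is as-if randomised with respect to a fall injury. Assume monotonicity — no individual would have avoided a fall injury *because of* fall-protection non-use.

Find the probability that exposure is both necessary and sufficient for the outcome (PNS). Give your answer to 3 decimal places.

PNS ≈ 0.042

p₁ = P(outcome | exposed) = 238/1998 = 0.11912
p₀ = P(outcome | unexposed) = 348/4487 = 0.077557
Under exogeneity and monotonicity, PNS = p₁ − p₀.
PNS = 0.11912 − 0.077557 = 0.041562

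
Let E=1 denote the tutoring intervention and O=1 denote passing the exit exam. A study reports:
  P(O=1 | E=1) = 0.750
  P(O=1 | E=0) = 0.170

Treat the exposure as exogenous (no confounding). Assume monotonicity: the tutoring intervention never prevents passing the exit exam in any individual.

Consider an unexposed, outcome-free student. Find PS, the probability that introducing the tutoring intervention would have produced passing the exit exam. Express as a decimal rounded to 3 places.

Let p₁ = 0.75, p₀ = 0.17.
Under exogeneity and monotonicity, PS = (p₁ − p₀) / (1 − p₀).
PS = (0.75 − 0.17) / (1 − 0.17) = 0.58 / 0.83 ≈ 0.6988

PS ≈ 0.699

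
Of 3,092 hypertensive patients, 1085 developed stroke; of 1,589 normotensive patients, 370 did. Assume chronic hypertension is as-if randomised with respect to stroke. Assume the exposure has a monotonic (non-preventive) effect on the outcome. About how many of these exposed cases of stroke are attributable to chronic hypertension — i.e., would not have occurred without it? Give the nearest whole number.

about 365 cases

p₁ = P(outcome | exposed) = 1085/3092 = 0.35091
p₀ = P(outcome | unexposed) = 370/1589 = 0.23285
PN = (p₁ − p₀)/p₁ = (0.35091 − 0.23285) / 0.35091 ≈ 0.33643.
Attributable cases ≈ PN × (exposed cases) = 0.33643 × 1085 ≈ 365.03.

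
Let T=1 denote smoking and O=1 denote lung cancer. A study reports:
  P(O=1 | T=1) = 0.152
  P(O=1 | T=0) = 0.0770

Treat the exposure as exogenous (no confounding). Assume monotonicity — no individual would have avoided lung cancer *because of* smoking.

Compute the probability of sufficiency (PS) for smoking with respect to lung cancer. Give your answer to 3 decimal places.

PS ≈ 0.081

Let p₁ = 0.152, p₀ = 0.077.
Under exogeneity and monotonicity, PS = (p₁ − p₀) / (1 − p₀).
PS = (0.152 − 0.077) / (1 − 0.077) = 0.075 / 0.923 ≈ 0.0813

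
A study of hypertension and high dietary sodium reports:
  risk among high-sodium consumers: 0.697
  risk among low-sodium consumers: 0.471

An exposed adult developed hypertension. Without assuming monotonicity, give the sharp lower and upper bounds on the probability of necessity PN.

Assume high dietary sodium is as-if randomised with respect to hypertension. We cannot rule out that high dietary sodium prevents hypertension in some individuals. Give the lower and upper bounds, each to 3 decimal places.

0.324 ≤ PN ≤ 0.759

Let p₁ = 0.697, p₀ = 0.471.
Under exogeneity alone the bounds on PN are max{0,(p₁−p₀)/p₁} ≤ PN ≤ min{1,(1−p₀)/p₁}.
  lower = (p₁ − p₀)/p₁ = 0.226 / 0.697 ≈ 0.3242
  upper = min{1, (1 − p₀)/p₁} = 0.529 / 0.697 ≈ 0.7590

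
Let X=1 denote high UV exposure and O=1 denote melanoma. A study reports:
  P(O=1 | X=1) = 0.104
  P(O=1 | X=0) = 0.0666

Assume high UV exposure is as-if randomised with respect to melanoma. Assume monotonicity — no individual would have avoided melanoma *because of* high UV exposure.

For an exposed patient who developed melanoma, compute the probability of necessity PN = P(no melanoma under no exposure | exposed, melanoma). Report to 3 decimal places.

Let p₁ = 0.104, p₀ = 0.0666.
Under exogeneity and monotonicity, PN = (p₁ − p₀) / p₁.
PN = (0.104 − 0.0666) / 0.104 = 0.0374 / 0.104 ≈ 0.3596

PN ≈ 0.360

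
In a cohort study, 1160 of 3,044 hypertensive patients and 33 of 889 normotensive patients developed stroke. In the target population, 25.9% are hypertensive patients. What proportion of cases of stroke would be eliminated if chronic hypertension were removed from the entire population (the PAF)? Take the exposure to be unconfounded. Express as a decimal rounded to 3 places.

PAF ≈ 0.706

p₁ = P(outcome | exposed) = 1160/3044 = 0.38108
p₀ = P(outcome | unexposed) = 33/889 = 0.03712
Overall risk P(Y=1) = π·p₁ + (1−π)·p₀ = 0.259×0.38108 + 0.741×0.03712 = 0.12621.
Under exogeneity, PAF = [P(Y=1) − p₀] / P(Y=1).
PAF = (0.12621 − 0.03712) / 0.12621 ≈ 0.7059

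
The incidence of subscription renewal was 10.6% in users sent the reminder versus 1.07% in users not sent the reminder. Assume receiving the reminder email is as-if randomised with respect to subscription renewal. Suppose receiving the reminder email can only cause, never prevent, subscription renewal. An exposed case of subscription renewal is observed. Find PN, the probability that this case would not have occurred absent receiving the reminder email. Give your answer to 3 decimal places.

PN ≈ 0.899

p₁ = 0.106, p₀ = 0.0107.
Under exogeneity and monotonicity, PN = (p₁ − p₀) / p₁.
PN = (0.106 − 0.0107) / 0.106 = 0.0953 / 0.106 ≈ 0.8991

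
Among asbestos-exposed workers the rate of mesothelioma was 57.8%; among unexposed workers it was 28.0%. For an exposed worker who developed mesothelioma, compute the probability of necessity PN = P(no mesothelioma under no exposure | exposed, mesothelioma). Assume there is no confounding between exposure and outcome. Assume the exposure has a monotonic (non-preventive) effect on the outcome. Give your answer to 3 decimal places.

p₁ = 0.578, p₀ = 0.28.
Under exogeneity and monotonicity, PN = (p₁ − p₀) / p₁.
PN = (0.578 − 0.28) / 0.578 = 0.298 / 0.578 ≈ 0.5156

PN ≈ 0.516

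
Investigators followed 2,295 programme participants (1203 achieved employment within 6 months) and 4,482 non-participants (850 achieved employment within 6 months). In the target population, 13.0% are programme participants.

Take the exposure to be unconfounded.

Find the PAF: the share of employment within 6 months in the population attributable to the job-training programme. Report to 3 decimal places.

PAF ≈ 0.187

p₁ = P(outcome | exposed) = 1203/2295 = 0.52418
p₀ = P(outcome | unexposed) = 850/4482 = 0.18965
Overall risk P(Y=1) = π·p₁ + (1−π)·p₀ = 0.13×0.52418 + 0.87×0.18965 = 0.23314.
Under exogeneity, PAF = [P(Y=1) − p₀] / P(Y=1).
PAF = (0.23314 − 0.18965) / 0.23314 ≈ 0.1865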